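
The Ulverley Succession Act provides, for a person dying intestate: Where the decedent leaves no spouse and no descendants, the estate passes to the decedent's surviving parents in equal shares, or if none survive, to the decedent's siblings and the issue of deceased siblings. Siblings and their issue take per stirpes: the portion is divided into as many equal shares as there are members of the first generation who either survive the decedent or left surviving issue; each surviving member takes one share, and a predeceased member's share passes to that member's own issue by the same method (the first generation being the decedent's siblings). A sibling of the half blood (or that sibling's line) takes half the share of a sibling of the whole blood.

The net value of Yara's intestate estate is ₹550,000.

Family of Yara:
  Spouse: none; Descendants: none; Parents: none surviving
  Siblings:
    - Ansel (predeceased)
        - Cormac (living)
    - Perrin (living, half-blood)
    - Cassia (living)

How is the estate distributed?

Cormac: ₹220,000; Perrin: ₹110,000; Cassia: ₹220,000

The entire ₹550,000 passes to the siblings and their issue.
Counting each half-blood sibling's line as half a unit, there are 5/2 units in ₹550,000, so one unit is ₹220,000. Whole-blood lines (Ansel and Cassia) take ₹220,000 each; half-blood lines (Perrin) take ₹110,000 each.
Ansel's share (₹220,000) passes entirely to Cormac.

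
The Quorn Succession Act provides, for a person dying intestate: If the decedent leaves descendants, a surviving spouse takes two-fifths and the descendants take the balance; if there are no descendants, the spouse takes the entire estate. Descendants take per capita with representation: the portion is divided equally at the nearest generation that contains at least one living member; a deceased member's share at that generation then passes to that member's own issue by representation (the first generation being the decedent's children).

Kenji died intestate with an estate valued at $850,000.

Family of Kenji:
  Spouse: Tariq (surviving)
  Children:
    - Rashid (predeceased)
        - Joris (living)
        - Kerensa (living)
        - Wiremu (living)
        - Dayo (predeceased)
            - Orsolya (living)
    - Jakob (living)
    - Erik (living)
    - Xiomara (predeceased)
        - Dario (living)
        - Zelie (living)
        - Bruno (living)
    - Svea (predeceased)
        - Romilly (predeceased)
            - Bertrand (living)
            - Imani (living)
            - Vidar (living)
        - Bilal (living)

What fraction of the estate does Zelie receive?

Tariq takes two-fifths of $850,000 = $340,000. The remaining $510,000 passes to the descendants.
The descendants' portion ($510,000) is divided into 5 shares of $102,000: Jakob and Erik each take $102,000; Rashid's $102,000 share passes to Rashid's issue; Xiomara's $102,000 share passes to Xiomara's issue; Svea's $102,000 share passes to Svea's issue.
Rashid's share ($102,000) is divided into 4 shares of $25,500: Joris, Kerensa, and Wiremu each take $25,500; Dayo's $25,500 share passes to Dayo's issue.
Dayo's share ($25,500) passes entirely to Orsolya.
Xiomara's share ($102,000) is divided into 3 shares of $34,000: Dario, Zelie, and Bruno each take $34,000.
Svea's share ($102,000) is divided into 2 shares of $51,000: Bilal takes $51,000; Romilly's $51,000 share passes to Romilly's issue.
Romilly's share ($51,000) is divided into 3 shares of $17,000: Bertrand, Imani, and Vidar each take $17,000.

Zelie receives 1/25 of the estate.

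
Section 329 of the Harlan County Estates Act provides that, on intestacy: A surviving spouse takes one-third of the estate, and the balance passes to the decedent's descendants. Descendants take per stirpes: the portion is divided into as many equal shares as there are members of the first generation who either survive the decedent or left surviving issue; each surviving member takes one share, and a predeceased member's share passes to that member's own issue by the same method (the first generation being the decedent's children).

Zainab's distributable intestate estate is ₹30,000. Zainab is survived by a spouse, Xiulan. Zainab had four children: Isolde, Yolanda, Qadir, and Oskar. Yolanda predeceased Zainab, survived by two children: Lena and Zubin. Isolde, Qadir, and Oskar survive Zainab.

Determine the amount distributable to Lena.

Lena receives ₹2,500.

Xiulan takes one-third of ₹30,000 = ₹10,000. The remaining ₹20,000 passes to the descendants.
The descendants' portion (₹20,000) is divided into 4 shares of ₹5,000: Isolde, Qadir, and Oskar each take ₹5,000; Yolanda's ₹5,000 share passes to Yolanda's issue.
Yolanda's share (₹5,000) is divided into 2 shares of ₹2,500: Lena and Zubin each take ₹2,500.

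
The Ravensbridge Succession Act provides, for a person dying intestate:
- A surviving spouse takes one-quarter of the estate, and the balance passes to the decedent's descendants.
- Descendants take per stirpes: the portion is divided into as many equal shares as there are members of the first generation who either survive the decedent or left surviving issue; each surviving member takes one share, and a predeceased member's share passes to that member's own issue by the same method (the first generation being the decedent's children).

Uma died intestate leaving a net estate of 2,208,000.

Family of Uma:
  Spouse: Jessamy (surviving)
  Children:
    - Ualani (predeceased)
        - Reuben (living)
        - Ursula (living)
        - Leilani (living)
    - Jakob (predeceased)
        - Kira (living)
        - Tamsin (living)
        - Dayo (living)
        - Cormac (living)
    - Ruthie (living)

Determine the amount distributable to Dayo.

Jessamy takes one-quarter of 2,208,000 = 552,000. The remaining 1,656,000 passes to the descendants.
The descendants' portion (1,656,000) is divided into 3 shares of 552,000: Ruthie takes 552,000; Ualani's 552,000 share passes to Ualani's issue; Jakob's 552,000 share passes to Jakob's issue.
Ualani's share (552,000) is divided into 3 shares of 184,000: Reuben, Ursula, and Leilani each take 184,000.
Jakob's share (552,000) is divided into 4 shares of 138,000: Kira, Tamsin, Dayo, and Cormac each take 138,000.

Dayo receives 138,000.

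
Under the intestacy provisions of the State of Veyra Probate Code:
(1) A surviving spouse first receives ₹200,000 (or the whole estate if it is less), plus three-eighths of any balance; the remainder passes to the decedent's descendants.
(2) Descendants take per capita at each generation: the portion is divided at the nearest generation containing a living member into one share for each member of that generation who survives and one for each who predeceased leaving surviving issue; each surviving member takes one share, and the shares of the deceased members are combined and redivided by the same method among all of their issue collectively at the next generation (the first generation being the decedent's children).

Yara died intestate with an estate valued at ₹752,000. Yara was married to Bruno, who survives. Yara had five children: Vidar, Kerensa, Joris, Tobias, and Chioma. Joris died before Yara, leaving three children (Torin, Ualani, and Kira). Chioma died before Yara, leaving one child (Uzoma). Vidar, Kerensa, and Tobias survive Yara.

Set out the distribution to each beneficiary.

Bruno: ₹407,000; Vidar: ₹69,000; Kerensa: ₹69,000; Torin: ₹34,500; Ualani: ₹34,500; Kira: ₹34,500; Tobias: ₹69,000; Uzoma: ₹34,500

Bruno first takes ₹200,000, leaving a balance of ₹552,000. Bruno then takes three-eighths of the balance (₹207,000), for a total of ₹407,000. The remaining ₹345,000 passes to the descendants.
The descendants' portion (₹345,000) is divided at the children's generation into 5 shares of ₹69,000. Vidar, Kerensa, and Tobias each take ₹69,000. The 2 shares of the deceased (Joris and Chioma) are combined into a pool of ₹138,000.
That pool (₹138,000) is divided at the grandchildren's generation equally among Torin, Ualani, Kira, and Uzoma: ₹34,500 each.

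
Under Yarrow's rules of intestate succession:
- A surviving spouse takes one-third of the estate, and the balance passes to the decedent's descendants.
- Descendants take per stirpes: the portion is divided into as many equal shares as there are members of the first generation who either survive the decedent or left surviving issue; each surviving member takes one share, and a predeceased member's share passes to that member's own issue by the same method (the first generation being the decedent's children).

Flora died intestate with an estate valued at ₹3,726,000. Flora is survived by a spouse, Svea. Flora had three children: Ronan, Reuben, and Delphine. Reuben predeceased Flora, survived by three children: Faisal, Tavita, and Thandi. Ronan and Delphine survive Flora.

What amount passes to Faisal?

Svea takes one-third of ₹3,726,000 = ₹1,242,000. The remaining ₹2,484,000 passes to the descendants.
The descendants' portion (₹2,484,000) is divided into 3 shares of ₹828,000: Ronan and Delphine each take ₹828,000; Reuben's ₹828,000 share passes to Reuben's issue.
Reuben's share (₹828,000) is divided into 3 shares of ₹276,000: Faisal, Tavita, and Thandi each take ₹276,000.

Faisal receives ₹276,000.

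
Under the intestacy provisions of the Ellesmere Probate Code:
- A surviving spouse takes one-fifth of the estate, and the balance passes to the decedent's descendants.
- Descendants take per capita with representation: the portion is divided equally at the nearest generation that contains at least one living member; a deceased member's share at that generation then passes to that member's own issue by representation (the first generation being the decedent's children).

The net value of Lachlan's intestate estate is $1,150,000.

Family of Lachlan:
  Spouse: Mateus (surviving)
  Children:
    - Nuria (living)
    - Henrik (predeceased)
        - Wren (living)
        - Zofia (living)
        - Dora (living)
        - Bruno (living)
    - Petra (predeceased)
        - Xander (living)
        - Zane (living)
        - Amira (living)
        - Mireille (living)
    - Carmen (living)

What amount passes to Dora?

Dora receives $57,500.

Mateus takes one-fifth of $1,150,000 = $230,000. The remaining $920,000 passes to the descendants.
The descendants' portion ($920,000) is divided into 4 shares of $230,000: Nuria and Carmen each take $230,000; Henrik's $230,000 share passes to Henrik's issue; Petra's $230,000 share passes to Petra's issue.
Henrik's share ($230,000) is divided into 4 shares of $57,500: Wren, Zofia, Dora, and Bruno each take $57,500.
Petra's share ($230,000) is divided into 4 shares of $57,500: Xander, Zane, Amira, and Mireille each take $57,500.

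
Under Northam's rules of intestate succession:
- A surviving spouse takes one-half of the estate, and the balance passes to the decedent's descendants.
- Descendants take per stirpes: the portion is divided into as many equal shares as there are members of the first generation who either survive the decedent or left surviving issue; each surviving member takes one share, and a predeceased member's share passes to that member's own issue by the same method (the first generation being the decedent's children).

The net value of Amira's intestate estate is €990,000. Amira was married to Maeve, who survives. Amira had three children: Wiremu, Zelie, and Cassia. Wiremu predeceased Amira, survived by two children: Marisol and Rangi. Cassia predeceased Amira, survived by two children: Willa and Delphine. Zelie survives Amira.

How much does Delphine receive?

Delphine receives €82,500.

Maeve takes one-half of €990,000 = €495,000. The remaining €495,000 passes to the descendants.
The descendants' portion (€495,000) is divided into 3 shares of €165,000: Zelie takes €165,000; Wiremu's €165,000 share passes to Wiremu's issue; Cassia's €165,000 share passes to Cassia's issue.
Wiremu's share (€165,000) is divided into 2 shares of €82,500: Marisol and Rangi each take €82,500.
Cassia's share (€165,000) is divided into 2 shares of €82,500: Willa and Delphine each take €82,500.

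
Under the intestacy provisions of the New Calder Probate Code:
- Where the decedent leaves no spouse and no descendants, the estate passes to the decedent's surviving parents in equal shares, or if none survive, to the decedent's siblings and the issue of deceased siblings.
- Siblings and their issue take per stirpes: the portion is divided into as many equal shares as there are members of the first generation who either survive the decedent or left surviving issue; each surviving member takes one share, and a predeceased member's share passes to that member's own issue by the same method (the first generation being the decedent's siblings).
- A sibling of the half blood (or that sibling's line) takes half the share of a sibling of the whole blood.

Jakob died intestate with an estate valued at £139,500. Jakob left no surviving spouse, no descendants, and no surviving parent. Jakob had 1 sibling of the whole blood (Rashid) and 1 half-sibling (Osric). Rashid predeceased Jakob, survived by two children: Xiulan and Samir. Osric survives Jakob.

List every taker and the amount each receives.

Osric: £46,500; Xiulan: £46,500; Samir: £46,500

The entire £139,500 passes to the siblings and their issue.
Counting each half-blood sibling's line as half a unit, there are 3/2 units in £139,500, so one unit is £93,000. Whole-blood lines (Rashid) take £93,000 each; half-blood lines (Osric) take £46,500 each.
Rashid's share (£93,000) is divided into 2 shares of £46,500: Xiulan and Samir each take £46,500.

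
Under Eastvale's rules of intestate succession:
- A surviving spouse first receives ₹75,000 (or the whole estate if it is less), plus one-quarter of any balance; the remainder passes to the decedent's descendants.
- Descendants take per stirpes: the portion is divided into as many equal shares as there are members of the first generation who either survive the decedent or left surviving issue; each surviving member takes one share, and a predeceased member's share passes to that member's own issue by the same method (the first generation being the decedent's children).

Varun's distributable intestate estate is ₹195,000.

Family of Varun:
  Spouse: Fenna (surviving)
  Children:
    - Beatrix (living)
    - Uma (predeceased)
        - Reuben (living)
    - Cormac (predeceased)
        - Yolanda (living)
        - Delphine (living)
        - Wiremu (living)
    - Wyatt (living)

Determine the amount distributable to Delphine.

Delphine receives ₹7,500.

Fenna first takes ₹75,000, leaving a balance of ₹120,000. Fenna then takes one-quarter of the balance (₹30,000), for a total of ₹105,000. The remaining ₹90,000 passes to the descendants.
The descendants' portion (₹90,000) is divided into 4 shares of ₹22,500: Beatrix and Wyatt each take ₹22,500; Uma's ₹22,500 share passes to Uma's issue; Cormac's ₹22,500 share passes to Cormac's issue.
Uma's share (₹22,500) passes entirely to Reuben.
Cormac's share (₹22,500) is divided into 3 shares of ₹7,500: Yolanda, Delphine, and Wiremu each take ₹7,500.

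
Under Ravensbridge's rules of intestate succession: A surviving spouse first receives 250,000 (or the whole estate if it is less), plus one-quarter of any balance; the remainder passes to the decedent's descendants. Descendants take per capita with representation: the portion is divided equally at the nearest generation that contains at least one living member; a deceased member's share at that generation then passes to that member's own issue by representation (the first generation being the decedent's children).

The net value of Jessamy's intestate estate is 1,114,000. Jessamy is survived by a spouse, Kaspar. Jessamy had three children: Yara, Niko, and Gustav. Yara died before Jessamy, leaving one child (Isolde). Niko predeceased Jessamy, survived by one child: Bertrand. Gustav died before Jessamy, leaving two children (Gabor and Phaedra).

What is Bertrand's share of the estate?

Kaspar first takes 250,000, leaving a balance of 864,000. Kaspar then takes one-quarter of the balance (216,000), for a total of 466,000. The remaining 648,000 passes to the descendants.
No child survives, so the initial division is made at the grandchildren's generation.
The descendants' portion (648,000) is divided into 4 shares of 162,000: Isolde, Bertrand, Gabor, and Phaedra each take 162,000.

Bertrand receives 162,000.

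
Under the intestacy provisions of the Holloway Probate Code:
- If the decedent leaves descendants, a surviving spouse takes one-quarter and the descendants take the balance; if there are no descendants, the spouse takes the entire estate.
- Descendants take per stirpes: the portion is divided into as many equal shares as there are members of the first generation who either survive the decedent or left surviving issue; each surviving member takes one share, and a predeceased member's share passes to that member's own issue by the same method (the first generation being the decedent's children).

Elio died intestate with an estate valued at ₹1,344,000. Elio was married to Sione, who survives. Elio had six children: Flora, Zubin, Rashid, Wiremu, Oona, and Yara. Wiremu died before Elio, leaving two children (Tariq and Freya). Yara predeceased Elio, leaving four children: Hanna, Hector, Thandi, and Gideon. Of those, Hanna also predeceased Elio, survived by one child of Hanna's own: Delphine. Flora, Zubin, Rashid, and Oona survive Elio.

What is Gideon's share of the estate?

Sione takes one-quarter of ₹1,344,000 = ₹336,000. The remaining ₹1,008,000 passes to the descendants.
The descendants' portion (₹1,008,000) is divided into 6 shares of ₹168,000: Flora, Zubin, Rashid, and Oona each take ₹168,000; Wiremu's ₹168,000 share passes to Wiremu's issue; Yara's ₹168,000 share passes to Yara's issue.
Wiremu's share (₹168,000) is divided into 2 shares of ₹84,000: Tariq and Freya each take ₹84,000.
Yara's share (₹168,000) is divided into 4 shares of ₹42,000: Hector, Thandi, and Gideon each take ₹42,000; Hanna's ₹42,000 share passes to Hanna's issue.
Hanna's share (₹42,000) passes entirely to Delphine.

Gideon receives ₹42,000.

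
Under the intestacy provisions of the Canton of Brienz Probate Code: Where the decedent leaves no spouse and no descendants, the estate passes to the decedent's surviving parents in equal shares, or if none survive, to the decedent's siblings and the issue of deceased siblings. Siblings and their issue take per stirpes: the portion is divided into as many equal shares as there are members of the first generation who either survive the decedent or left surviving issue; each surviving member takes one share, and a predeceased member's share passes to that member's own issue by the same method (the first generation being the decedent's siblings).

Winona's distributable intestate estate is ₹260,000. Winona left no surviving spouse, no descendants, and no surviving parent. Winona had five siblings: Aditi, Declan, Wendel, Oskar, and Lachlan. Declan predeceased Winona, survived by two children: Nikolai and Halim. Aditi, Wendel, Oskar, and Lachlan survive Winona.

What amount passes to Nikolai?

The entire ₹260,000 passes to the siblings and their issue.
That amount (₹260,000) is divided into 5 shares of ₹52,000: Aditi, Wendel, Oskar, and Lachlan each take ₹52,000; Declan's ₹52,000 share passes to Declan's issue.
Declan's share (₹52,000) is divided into 2 shares of ₹26,000: Nikolai and Halim each take ₹26,000.

Nikolai receives ₹26,000.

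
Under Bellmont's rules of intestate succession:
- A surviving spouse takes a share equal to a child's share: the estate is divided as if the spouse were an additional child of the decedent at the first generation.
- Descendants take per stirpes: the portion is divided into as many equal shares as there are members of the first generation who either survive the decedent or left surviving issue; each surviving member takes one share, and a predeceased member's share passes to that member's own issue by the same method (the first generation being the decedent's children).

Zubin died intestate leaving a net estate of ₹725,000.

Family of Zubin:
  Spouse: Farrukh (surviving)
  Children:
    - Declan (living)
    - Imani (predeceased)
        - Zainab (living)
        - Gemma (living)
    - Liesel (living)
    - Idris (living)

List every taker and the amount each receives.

Farrukh: ₹145,000; Declan: ₹145,000; Zainab: ₹72,500; Gemma: ₹72,500; Liesel: ₹145,000; Idris: ₹145,000

The spouse counts as an additional share at the children's level, so there are 5 primary shares of ₹145,000. Farrukh takes one such share (₹145,000).
The children's combined portion (₹580,000) is divided into 4 shares of ₹145,000: Declan, Liesel, and Idris each take ₹145,000; Imani's ₹145,000 share passes to Imani's issue.
Imani's share (₹145,000) is divided into 2 shares of ₹72,500: Zainab and Gemma each take ₹72,500.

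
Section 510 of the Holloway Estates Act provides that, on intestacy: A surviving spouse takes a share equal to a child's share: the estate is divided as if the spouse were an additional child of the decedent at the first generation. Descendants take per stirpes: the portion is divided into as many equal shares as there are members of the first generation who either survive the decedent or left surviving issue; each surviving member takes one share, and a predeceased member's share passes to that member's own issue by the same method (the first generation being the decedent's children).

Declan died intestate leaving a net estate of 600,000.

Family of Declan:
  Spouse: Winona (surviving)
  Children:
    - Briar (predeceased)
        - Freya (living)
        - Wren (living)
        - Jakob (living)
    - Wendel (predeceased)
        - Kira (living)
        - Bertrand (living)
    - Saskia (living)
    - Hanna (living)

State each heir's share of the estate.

Winona: 120,000; Freya: 40,000; Wren: 40,000; Jakob: 40,000; Kira: 60,000; Bertrand: 60,000; Saskia: 120,000; Hanna: 120,000

The spouse counts as an additional share at the children's level, so there are 5 primary shares of 120,000. Winona takes one such share (120,000).
The children's combined portion (480,000) is divided into 4 shares of 120,000: Saskia and Hanna each take 120,000; Briar's 120,000 share passes to Briar's issue; Wendel's 120,000 share passes to Wendel's issue.
Briar's share (120,000) is divided into 3 shares of 40,000: Freya, Wren, and Jakob each take 40,000.
Wendel's share (120,000) is divided into 2 shares of 60,000: Kira and Bertrand each take 60,000.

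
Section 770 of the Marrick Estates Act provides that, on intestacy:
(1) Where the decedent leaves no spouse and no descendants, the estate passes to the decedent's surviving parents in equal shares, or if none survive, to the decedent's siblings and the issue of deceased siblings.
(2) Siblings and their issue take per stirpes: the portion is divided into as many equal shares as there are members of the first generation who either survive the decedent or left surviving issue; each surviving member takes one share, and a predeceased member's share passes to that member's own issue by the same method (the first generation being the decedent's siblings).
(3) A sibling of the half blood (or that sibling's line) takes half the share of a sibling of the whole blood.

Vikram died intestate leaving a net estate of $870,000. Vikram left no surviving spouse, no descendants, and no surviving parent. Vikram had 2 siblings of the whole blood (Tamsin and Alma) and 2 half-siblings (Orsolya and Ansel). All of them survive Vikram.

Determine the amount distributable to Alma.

The entire $870,000 passes to the siblings and their issue.
Counting each half-blood sibling's line as half a unit, there are 3 units in $870,000, so one unit is $290,000. Whole-blood lines (Tamsin and Alma) take $290,000 each; half-blood lines (Orsolya and Ansel) take $145,000 each.

Alma receives $290,000.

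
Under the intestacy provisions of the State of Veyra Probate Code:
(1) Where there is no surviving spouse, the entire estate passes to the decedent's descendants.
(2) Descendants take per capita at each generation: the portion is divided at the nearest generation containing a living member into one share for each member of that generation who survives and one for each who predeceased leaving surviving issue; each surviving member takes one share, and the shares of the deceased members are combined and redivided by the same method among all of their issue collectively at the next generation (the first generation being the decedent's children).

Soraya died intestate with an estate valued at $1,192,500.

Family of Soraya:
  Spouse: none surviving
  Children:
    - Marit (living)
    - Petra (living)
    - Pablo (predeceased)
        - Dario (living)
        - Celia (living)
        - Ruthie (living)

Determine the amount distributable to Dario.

The entire $1,192,500 passes to the descendants.
That amount ($1,192,500) is divided at the children's generation into 3 shares of $397,500. Marit and Petra each take $397,500. The remaining share for the deceased Pablo ($397,500) is carried to the next generation.
That pool ($397,500) is divided at the grandchildren's generation equally among Dario, Celia, and Ruthie: $132,500 each.

Dario receives $132,500.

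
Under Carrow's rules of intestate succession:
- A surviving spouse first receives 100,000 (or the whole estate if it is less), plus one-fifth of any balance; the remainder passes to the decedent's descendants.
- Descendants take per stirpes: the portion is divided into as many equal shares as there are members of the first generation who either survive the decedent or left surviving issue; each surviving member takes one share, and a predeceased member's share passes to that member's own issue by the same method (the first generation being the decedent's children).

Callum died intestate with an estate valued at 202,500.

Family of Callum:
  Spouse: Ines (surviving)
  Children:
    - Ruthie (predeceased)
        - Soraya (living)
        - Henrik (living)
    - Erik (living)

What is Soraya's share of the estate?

Ines first takes 100,000, leaving a balance of 102,500. Ines then takes one-fifth of the balance (20,500), for a total of 120,500. The remaining 82,000 passes to the descendants.
The descendants' portion (82,000) is divided into 2 shares of 41,000: Erik takes 41,000; Ruthie's 41,000 share passes to Ruthie's issue.
Ruthie's share (41,000) is divided into 2 shares of 20,500: Soraya and Henrik each take 20,500.

Soraya receives 20,500.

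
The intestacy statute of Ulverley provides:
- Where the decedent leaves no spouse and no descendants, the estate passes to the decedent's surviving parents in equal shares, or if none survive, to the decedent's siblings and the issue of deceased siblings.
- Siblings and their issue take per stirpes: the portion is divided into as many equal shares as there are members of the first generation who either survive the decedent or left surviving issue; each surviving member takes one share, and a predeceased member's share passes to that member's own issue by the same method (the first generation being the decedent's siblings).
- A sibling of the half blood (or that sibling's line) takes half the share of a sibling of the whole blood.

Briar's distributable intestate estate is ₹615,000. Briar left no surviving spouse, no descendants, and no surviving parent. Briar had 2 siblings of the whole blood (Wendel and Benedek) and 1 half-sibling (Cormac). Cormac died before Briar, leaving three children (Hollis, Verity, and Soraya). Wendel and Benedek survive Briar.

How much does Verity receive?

Verity receives ₹41,000.

The entire ₹615,000 passes to the siblings and their issue.
Counting each half-blood sibling's line as half a unit, there are 5/2 units in ₹615,000, so one unit is ₹246,000. Whole-blood lines (Wendel and Benedek) take ₹246,000 each; half-blood lines (Cormac) take ₹123,000 each.
Cormac's share (₹123,000) is divided into 3 shares of ₹41,000: Hollis, Verity, and Soraya each take ₹41,000.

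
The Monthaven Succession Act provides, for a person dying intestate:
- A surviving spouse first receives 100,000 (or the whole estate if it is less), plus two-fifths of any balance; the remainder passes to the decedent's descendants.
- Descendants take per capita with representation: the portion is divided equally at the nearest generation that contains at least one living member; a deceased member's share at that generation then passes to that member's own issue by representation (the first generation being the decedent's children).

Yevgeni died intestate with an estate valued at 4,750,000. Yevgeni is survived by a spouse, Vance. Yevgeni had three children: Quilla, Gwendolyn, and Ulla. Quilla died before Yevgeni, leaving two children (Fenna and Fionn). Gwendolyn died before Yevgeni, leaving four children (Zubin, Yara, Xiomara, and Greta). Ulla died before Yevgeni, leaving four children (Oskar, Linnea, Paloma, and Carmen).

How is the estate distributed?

Vance first takes 100,000, leaving a balance of 4,650,000. Vance then takes two-fifths of the balance (1,860,000), for a total of 1,960,000. The remaining 2,790,000 passes to the descendants.
No child survives, so the initial division is made at the grandchildren's generation.
The descendants' portion (2,790,000) is divided into 10 shares of 279,000: Fenna, Fionn, Zubin, Yara, Xiomara, Greta, Oskar, Linnea, Paloma, and Carmen each take 279,000.

Vance: 1,960,000; Fenna: 279,000; Fionn: 279,000; Zubin: 279,000; Yara: 279,000; Xiomara: 279,000; Greta: 279,000; Oskar: 279,000; Linnea: 279,000; Paloma: 279,000; Carmen: 279,000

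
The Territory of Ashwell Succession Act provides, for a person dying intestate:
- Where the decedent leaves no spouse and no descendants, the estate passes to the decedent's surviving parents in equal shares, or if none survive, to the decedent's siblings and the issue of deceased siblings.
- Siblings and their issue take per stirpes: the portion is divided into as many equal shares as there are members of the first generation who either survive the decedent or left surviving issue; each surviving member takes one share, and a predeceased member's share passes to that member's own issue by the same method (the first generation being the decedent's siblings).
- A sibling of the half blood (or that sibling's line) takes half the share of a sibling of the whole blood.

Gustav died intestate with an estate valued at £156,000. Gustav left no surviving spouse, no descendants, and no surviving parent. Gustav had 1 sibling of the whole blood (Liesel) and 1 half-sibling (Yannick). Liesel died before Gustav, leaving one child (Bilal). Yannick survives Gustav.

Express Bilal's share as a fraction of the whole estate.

The entire £156,000 passes to the siblings and their issue.
Counting each half-blood sibling's line as half a unit, there are 3/2 units in £156,000, so one unit is £104,000. Whole-blood lines (Liesel) take £104,000 each; half-blood lines (Yannick) take £52,000 each.
Liesel's share (£104,000) passes entirely to Bilal.

Bilal receives 2/3 of the estate.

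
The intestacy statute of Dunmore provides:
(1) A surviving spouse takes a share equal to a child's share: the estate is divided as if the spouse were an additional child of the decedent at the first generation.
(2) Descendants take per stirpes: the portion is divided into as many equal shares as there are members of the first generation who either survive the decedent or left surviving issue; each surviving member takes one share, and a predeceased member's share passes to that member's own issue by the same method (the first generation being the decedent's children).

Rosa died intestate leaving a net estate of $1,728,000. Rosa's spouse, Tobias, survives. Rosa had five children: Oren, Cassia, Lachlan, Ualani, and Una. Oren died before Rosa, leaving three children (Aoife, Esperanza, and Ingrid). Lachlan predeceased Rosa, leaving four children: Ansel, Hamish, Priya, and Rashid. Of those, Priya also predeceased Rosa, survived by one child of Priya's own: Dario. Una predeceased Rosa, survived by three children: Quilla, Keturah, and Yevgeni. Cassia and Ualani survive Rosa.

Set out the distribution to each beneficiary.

Tobias: $288,000; Aoife: $96,000; Esperanza: $96,000; Ingrid: $96,000; Cassia: $288,000; Ansel: $72,000; Hamish: $72,000; Dario: $72,000; Rashid: $72,000; Ualani: $288,000; Quilla: $96,000; Keturah: $96,000; Yevgeni: $96,000

The spouse counts as an additional share at the children's level, so there are 6 primary shares of $288,000. Tobias takes one such share ($288,000).
The children's combined portion ($1,440,000) is divided into 5 shares of $288,000: Cassia and Ualani each take $288,000; Oren's $288,000 share passes to Oren's issue; Lachlan's $288,000 share passes to Lachlan's issue; Una's $288,000 share passes to Una's issue.
Oren's share ($288,000) is divided into 3 shares of $96,000: Aoife, Esperanza, and Ingrid each take $96,000.
Lachlan's share ($288,000) is divided into 4 shares of $72,000: Ansel, Hamish, and Rashid each take $72,000; Priya's $72,000 share passes to Priya's issue.
Priya's share ($72,000) passes entirely to Dario.
Una's share ($288,000) is divided into 3 shares of $96,000: Quilla, Keturah, and Yevgeni each take $96,000.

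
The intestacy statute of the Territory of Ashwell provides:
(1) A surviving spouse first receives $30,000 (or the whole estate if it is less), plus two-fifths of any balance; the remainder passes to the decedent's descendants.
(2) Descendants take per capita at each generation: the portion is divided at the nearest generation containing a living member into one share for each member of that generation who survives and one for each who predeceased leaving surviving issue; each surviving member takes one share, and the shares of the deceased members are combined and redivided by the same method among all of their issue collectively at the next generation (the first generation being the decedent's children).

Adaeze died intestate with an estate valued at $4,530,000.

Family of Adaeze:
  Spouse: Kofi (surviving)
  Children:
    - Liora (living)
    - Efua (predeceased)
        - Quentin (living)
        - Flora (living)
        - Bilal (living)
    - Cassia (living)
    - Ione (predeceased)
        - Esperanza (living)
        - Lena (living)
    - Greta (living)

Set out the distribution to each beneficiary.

Kofi: $1,830,000; Liora: $540,000; Quentin: $216,000; Flora: $216,000; Bilal: $216,000; Cassia: $540,000; Esperanza: $216,000; Lena: $216,000; Greta: $540,000

Kofi first takes $30,000, leaving a balance of $4,500,000. Kofi then takes two-fifths of the balance ($1,800,000), for a total of $1,830,000. The remaining $2,700,000 passes to the descendants.
The descendants' portion ($2,700,000) is divided at the children's generation into 5 shares of $540,000. Liora, Cassia, and Greta each take $540,000. The 2 shares of the deceased (Efua and Ione) are combined into a pool of $1,080,000.
That pool ($1,080,000) is divided at the grandchildren's generation equally among Quentin, Flora, Bilal, Esperanza, and Lena: $216,000 each.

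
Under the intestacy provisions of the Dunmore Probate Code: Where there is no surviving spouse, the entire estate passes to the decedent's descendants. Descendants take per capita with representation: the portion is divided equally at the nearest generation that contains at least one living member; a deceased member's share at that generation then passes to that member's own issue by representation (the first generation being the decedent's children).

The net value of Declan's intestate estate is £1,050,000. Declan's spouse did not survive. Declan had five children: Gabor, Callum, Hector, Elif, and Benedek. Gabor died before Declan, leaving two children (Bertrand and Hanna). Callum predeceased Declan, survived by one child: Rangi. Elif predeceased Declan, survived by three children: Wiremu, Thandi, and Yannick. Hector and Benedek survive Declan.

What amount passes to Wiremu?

The entire £1,050,000 passes to the descendants.
That amount (£1,050,000) is divided into 5 shares of £210,000: Hector and Benedek each take £210,000; Gabor's £210,000 share passes to Gabor's issue; Callum's £210,000 share passes to Callum's issue; Elif's £210,000 share passes to Elif's issue.
Gabor's share (£210,000) is divided into 2 shares of £105,000: Bertrand and Hanna each take £105,000.
Callum's share (£210,000) passes entirely to Rangi.
Elif's share (£210,000) is divided into 3 shares of £70,000: Wiremu, Thandi, and Yannick each take £70,000.

Wiremu receives £70,000.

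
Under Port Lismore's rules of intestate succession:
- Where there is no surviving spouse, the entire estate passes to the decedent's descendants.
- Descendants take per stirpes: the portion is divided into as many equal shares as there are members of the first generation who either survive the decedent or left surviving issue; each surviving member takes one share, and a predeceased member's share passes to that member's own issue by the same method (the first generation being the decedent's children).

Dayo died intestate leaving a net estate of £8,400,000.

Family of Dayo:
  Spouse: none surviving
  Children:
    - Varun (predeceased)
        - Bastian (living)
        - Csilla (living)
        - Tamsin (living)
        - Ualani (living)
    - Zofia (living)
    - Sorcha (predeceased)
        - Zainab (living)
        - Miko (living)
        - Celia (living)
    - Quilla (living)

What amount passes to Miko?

The entire £8,400,000 passes to the descendants.
That amount (£8,400,000) is divided into 4 shares of £2,100,000: Zofia and Quilla each take £2,100,000; Varun's £2,100,000 share passes to Varun's issue; Sorcha's £2,100,000 share passes to Sorcha's issue.
Varun's share (£2,100,000) is divided into 4 shares of £525,000: Bastian, Csilla, Tamsin, and Ualani each take £525,000.
Sorcha's share (£2,100,000) is divided into 3 shares of £700,000: Zainab, Miko, and Celia each take £700,000.

Miko receives £700,000.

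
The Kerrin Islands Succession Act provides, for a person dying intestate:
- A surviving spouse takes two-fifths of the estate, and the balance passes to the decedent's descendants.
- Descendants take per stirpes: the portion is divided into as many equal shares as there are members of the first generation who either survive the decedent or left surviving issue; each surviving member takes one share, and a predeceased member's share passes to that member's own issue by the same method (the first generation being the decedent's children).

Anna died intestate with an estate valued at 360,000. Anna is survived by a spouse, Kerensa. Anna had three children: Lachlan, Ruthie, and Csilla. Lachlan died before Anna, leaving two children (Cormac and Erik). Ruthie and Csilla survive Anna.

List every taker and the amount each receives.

Kerensa takes two-fifths of 360,000 = 144,000. The remaining 216,000 passes to the descendants.
The descendants' portion (216,000) is divided into 3 shares of 72,000: Ruthie and Csilla each take 72,000; Lachlan's 72,000 share passes to Lachlan's issue.
Lachlan's share (72,000) is divided into 2 shares of 36,000: Cormac and Erik each take 36,000.

Kerensa: 144,000; Cormac: 36,000; Erik: 36,000; Ruthie: 72,000; Csilla: 72,000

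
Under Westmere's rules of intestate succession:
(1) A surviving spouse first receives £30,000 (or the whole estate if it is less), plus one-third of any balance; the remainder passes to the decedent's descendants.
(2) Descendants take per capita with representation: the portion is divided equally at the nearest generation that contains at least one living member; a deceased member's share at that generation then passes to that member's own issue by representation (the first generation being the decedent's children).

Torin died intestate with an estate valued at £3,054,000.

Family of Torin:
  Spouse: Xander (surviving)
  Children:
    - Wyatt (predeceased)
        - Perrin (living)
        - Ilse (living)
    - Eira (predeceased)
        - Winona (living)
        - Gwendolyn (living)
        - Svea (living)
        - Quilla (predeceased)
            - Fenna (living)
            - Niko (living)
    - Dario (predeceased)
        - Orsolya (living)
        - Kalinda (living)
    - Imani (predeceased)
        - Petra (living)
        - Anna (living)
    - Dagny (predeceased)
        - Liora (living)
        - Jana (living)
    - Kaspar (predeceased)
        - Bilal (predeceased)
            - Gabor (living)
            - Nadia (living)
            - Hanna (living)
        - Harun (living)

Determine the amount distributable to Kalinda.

Xander first takes £30,000, leaving a balance of £3,024,000. Xander then takes one-third of the balance (£1,008,000), for a total of £1,038,000. The remaining £2,016,000 passes to the descendants.
No child survives, so the initial division is made at the grandchildren's generation.
The descendants' portion (£2,016,000) is divided into 14 shares of £144,000: Perrin, Ilse, Winona, Gwendolyn, Svea, Orsolya, Kalinda, Petra, Anna, Liora, Jana, and Harun each take £144,000; Quilla's £144,000 share passes to Quilla's issue; Bilal's £144,000 share passes to Bilal's issue.
Quilla's share (£144,000) is divided into 2 shares of £72,000: Fenna and Niko each take £72,000.
Bilal's share (£144,000) is divided into 3 shares of £48,000: Gabor, Nadia, and Hanna each take £48,000.

Kalinda receives £144,000.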